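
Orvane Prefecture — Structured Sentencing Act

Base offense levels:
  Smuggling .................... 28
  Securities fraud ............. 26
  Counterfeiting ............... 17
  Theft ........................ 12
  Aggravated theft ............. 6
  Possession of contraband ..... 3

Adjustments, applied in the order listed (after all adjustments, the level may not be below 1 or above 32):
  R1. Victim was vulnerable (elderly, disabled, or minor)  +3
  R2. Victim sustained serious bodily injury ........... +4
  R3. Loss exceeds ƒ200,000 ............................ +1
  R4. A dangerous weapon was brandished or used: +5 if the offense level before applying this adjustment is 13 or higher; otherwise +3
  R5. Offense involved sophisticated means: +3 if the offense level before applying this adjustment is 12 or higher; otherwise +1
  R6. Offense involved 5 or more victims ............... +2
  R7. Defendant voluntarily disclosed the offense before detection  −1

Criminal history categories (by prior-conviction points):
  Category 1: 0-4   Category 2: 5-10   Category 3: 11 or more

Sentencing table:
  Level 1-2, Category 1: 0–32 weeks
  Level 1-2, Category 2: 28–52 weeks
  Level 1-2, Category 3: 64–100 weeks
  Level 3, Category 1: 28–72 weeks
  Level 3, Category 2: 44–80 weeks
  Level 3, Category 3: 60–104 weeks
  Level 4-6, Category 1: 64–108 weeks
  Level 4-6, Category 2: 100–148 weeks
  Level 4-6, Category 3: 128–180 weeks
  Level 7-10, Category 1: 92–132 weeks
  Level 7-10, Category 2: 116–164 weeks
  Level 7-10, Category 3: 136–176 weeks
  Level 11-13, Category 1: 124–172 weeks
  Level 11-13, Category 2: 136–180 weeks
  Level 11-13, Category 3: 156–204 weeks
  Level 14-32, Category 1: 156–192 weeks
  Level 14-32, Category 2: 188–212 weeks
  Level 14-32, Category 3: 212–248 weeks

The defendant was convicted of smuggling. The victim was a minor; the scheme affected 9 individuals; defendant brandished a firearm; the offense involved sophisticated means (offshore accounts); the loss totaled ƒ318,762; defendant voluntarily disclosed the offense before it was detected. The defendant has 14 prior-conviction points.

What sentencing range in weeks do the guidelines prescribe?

Base offense level for smuggling: 28.
R1 applies: 28 + 3 = 31.
R3 applies: 31 + 1 = 32.
R4 applies (level before this adjustment is 32 ≥ 13, so +5): 32 + 5 = 37.
R5 applies (level before this adjustment is 37 ≥ 12, so +3): 37 + 3 = 40.
R6 applies: 40 + 2 = 42.
R7 applies: 42 − 1 = 41.
Level 41 exceeds the maximum of 32; capped at 32.
Final offense level: 32.
Criminal history: 14 prior points → Category 3 (11+).
Level 32 falls in the 14-32 band.
Grid: Level 14-32 × Category 3 = 212-248 weeks.

212-248 weeks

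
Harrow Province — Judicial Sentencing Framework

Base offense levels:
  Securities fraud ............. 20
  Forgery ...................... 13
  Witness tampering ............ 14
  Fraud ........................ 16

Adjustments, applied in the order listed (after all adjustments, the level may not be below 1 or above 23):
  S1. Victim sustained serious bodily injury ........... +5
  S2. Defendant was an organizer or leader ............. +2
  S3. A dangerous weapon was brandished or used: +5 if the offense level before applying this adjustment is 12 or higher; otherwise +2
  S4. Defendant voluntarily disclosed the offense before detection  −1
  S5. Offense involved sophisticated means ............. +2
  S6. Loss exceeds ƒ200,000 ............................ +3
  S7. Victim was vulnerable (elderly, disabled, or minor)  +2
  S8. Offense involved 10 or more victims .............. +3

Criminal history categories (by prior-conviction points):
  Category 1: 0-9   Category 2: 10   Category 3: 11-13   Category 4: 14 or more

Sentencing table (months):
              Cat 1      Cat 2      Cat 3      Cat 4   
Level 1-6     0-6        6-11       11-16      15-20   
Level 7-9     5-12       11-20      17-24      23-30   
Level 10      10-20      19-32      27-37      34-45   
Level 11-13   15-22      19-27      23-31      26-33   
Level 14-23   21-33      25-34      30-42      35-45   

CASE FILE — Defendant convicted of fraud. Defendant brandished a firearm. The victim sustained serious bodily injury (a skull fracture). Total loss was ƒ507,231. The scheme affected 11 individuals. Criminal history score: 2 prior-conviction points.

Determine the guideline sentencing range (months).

Base offense level for fraud: 16.
S1 applies: 16 + 5 = 21.
S3 applies (level before this adjustment is 21 ≥ 12, so +5): 21 + 5 = 26.
S4 does not apply.
S6 applies: 26 + 3 = 29.
S8 applies: 29 + 3 = 32.
Level 32 exceeds the maximum of 23; capped at 23.
Final offense level: 23.
Criminal history: 2 prior points → Category 1 (0-9).
Level 23 falls in the 14-23 band.
Grid: Level 14-23 × Category 1 = 21-33 months.

21-33 months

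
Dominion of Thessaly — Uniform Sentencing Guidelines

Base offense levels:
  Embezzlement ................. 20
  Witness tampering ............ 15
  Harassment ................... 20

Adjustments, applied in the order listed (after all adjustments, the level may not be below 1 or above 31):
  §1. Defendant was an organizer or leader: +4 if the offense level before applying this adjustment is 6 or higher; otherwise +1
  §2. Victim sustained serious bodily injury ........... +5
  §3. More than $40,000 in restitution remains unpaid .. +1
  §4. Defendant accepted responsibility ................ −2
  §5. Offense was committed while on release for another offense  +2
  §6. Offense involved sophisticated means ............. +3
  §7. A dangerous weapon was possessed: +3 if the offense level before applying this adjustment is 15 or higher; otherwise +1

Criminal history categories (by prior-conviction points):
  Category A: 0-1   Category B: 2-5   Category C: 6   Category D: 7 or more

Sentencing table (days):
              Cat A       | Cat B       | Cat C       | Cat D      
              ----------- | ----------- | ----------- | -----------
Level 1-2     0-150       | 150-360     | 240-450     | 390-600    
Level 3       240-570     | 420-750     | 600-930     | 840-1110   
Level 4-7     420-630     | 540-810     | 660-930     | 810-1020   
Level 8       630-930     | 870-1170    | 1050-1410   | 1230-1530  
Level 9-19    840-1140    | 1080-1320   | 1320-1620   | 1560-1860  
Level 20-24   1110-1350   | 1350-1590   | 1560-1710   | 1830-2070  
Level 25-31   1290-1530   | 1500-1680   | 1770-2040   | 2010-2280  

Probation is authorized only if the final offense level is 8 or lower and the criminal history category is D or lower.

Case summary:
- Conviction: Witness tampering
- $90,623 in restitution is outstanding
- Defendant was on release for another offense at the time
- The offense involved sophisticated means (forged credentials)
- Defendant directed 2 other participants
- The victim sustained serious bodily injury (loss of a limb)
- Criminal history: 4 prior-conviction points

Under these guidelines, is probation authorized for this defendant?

Base offense level for witness tampering: 15.
§1 applies (level before this adjustment is 15 ≥ 6, so +4): 15 + 4 = 19.
§2 applies: 19 + 5 = 24.
§3 applies: 24 + 1 = 25.
§5 applies: 25 + 2 = 27.
§6 applies: 27 + 3 = 30.
Final offense level: 30.
Criminal history: 4 prior points → Category B (2-5).
Level 30 falls in the 25-31 band.
Grid: Level 25-31 × Category B = 1500-1680 days.
Probation check: level 30 > 8 and category B ≤ D → not eligible.

No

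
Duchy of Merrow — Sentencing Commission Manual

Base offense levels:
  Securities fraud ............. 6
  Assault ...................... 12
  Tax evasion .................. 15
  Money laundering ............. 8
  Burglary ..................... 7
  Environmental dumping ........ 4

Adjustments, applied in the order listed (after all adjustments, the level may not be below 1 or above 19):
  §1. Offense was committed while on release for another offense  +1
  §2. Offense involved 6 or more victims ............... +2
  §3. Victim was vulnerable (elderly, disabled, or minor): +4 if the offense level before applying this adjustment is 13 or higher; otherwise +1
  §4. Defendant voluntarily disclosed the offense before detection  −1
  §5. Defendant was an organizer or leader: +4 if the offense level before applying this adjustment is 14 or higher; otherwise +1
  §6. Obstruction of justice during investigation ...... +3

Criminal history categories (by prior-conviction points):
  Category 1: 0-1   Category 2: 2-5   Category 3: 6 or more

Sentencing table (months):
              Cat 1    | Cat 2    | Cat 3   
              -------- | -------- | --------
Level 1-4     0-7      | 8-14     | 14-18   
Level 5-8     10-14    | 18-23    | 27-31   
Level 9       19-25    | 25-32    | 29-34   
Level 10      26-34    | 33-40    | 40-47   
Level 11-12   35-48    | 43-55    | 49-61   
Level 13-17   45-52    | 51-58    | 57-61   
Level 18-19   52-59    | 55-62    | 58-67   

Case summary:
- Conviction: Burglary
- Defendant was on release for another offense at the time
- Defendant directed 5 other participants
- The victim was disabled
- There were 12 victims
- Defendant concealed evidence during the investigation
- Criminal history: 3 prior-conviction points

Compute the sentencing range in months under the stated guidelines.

51-58 months

Base offense level for burglary: 7.
§1 applies: 7 + 1 = 8.
§2 applies: 8 + 2 = 10.
§3 applies (level before this adjustment is 10 < 13, so +1): 10 + 1 = 11.
§4 does not apply.
§5 applies (level before this adjustment is 11 < 14, so +1): 11 + 1 = 12.
§6 applies: 12 + 3 = 15.
Final offense level: 15.
Criminal history: 3 prior points → Category 2 (2-5).
Level 15 falls in the 13-17 band.
Grid: Level 13-17 × Category 2 = 51-58 months.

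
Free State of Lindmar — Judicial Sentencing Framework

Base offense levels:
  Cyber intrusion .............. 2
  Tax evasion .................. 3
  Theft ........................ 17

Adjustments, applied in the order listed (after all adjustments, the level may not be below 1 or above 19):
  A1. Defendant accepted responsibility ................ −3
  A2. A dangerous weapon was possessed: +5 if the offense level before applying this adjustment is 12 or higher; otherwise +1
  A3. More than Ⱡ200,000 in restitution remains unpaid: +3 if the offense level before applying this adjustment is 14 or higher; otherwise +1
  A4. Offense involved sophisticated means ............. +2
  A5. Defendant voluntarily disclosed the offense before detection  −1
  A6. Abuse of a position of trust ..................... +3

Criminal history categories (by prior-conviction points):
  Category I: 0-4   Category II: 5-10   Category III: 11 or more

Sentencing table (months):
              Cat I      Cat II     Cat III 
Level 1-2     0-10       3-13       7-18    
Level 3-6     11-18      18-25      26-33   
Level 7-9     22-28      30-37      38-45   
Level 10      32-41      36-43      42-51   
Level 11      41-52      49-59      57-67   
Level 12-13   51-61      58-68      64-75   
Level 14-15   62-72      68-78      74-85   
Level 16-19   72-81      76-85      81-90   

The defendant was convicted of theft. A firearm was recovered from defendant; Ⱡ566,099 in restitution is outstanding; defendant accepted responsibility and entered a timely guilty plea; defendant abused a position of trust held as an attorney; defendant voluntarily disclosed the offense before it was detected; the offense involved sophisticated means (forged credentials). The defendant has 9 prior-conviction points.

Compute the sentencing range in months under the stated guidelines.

Base offense level for theft: 17.
A1 applies: 17 − 3 = 14.
A2 applies (level before this adjustment is 14 ≥ 12, so +5): 14 + 5 = 19.
A3 applies (level before this adjustment is 19 ≥ 14, so +3): 19 + 3 = 22.
A4 applies: 22 + 2 = 24.
A5 applies: 24 − 1 = 23.
A6 applies: 23 + 3 = 26.
Level 26 exceeds the maximum of 19; capped at 19.
Final offense level: 19.
Criminal history: 9 prior points → Category II (5-10).
Level 19 falls in the 16-19 band.
Grid: Level 16-19 × Category II = 76-85 months.

76-85 months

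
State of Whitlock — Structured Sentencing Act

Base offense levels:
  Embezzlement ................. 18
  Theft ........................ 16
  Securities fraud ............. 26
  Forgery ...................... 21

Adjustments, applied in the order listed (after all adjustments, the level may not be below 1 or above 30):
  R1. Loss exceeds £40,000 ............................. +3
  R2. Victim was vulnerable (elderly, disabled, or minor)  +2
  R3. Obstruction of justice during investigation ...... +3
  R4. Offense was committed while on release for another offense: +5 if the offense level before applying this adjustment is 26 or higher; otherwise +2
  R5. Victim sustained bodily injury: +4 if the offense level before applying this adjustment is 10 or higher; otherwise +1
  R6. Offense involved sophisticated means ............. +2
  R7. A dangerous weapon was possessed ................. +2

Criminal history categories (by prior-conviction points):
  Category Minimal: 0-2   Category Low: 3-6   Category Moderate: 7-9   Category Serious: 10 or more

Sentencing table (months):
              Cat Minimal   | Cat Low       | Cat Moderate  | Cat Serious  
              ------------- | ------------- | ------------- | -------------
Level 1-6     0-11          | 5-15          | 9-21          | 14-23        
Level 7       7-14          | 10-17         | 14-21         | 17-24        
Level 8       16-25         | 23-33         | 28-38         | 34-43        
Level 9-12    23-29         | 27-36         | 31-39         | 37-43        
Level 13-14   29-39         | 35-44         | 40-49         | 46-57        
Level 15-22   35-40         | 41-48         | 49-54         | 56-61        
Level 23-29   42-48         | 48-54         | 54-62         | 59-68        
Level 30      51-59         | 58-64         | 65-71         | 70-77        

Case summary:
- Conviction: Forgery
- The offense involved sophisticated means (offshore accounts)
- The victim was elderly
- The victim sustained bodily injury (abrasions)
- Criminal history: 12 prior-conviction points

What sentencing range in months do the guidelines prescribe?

59-68 months

Base offense level for forgery: 21.
R2 applies: 21 + 2 = 23.
R3 does not apply.
R5 applies (level before this adjustment is 23 ≥ 10, so +4): 23 + 4 = 27.
R6 applies: 27 + 2 = 29.
Final offense level: 29.
Criminal history: 12 prior points → Category Serious (10+).
Level 29 falls in the 23-29 band.
Grid: Level 23-29 × Category Serious = 59-68 months.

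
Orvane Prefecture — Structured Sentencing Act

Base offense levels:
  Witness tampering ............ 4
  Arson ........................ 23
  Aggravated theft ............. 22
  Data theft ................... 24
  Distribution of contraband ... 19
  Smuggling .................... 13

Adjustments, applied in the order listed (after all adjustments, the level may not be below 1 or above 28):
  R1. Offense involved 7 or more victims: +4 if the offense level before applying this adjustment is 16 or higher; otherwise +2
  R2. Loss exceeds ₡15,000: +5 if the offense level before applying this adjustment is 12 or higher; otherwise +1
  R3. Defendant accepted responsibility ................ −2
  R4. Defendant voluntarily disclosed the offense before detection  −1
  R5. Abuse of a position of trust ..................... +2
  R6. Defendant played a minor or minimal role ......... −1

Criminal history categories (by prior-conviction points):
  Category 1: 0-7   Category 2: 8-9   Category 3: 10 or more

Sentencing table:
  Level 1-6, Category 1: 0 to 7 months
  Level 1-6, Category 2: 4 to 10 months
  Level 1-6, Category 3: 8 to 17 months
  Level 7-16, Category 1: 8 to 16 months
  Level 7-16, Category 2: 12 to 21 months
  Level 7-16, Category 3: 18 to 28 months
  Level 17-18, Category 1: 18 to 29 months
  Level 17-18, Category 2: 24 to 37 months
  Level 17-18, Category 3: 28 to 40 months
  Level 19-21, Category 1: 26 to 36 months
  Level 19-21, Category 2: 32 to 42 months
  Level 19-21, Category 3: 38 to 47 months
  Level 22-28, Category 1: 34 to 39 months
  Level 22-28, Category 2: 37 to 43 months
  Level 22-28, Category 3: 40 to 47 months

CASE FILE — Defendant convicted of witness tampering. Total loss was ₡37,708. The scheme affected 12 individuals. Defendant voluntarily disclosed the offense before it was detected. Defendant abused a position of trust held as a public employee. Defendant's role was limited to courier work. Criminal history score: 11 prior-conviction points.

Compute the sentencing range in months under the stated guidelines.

18-28 months

Base offense level for witness tampering: 4.
R1 applies (level before this adjustment is 4 < 16, so +2): 4 + 2 = 6.
R2 applies (level before this adjustment is 6 < 12, so +1): 6 + 1 = 7.
R4 applies: 7 − 1 = 6.
R5 applies: 6 + 2 = 8.
R6 applies: 8 − 1 = 7.
Final offense level: 7.
Criminal history: 11 prior points → Category 3 (10+).
Level 7 falls in the 7-16 band.
Grid: Level 7-16 × Category 3 = 18-28 months.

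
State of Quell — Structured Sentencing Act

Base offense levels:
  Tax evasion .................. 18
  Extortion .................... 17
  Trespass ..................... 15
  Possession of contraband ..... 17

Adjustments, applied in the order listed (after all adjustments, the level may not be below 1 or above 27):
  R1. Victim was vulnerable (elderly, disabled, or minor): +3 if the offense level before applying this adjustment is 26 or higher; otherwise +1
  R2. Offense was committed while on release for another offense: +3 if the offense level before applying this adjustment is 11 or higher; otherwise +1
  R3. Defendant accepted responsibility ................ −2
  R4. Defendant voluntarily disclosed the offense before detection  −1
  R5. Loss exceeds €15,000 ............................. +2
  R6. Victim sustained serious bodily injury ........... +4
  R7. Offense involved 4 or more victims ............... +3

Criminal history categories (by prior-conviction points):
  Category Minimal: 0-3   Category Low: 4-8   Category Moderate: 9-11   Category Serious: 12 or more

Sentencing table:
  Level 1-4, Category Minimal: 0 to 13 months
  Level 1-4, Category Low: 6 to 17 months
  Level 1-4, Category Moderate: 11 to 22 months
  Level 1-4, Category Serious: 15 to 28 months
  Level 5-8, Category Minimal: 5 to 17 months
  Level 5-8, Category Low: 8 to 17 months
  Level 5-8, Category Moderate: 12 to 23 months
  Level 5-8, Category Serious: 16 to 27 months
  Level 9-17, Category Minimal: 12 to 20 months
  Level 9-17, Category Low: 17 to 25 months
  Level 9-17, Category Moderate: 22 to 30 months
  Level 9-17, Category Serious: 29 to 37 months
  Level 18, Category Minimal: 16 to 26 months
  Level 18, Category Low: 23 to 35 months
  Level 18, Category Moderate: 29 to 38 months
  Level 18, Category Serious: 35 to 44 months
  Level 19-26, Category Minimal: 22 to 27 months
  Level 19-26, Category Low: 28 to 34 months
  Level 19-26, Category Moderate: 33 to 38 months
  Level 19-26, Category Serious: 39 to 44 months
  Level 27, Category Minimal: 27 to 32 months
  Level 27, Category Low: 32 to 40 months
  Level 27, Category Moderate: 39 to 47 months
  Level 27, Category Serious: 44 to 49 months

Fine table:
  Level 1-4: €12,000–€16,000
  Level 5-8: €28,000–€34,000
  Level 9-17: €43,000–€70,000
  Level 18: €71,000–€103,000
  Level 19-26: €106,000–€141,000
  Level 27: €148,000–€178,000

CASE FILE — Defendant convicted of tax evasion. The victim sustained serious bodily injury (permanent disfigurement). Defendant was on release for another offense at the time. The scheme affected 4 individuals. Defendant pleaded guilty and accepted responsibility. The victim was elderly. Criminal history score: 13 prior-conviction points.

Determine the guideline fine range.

Base offense level for tax evasion: 18.
R1 applies (level before this adjustment is 18 < 26, so +1): 18 + 1 = 19.
R2 applies (level before this adjustment is 19 ≥ 11, so +3): 19 + 3 = 22.
R3 applies: 22 − 2 = 20.
R6 applies: 20 + 4 = 24.
R7 applies: 24 + 3 = 27.
Final offense level: 27.
Level 27 falls in the 27 band.
Fine table: Level 27 → €148,000–€178,000.

€148,000–€178,000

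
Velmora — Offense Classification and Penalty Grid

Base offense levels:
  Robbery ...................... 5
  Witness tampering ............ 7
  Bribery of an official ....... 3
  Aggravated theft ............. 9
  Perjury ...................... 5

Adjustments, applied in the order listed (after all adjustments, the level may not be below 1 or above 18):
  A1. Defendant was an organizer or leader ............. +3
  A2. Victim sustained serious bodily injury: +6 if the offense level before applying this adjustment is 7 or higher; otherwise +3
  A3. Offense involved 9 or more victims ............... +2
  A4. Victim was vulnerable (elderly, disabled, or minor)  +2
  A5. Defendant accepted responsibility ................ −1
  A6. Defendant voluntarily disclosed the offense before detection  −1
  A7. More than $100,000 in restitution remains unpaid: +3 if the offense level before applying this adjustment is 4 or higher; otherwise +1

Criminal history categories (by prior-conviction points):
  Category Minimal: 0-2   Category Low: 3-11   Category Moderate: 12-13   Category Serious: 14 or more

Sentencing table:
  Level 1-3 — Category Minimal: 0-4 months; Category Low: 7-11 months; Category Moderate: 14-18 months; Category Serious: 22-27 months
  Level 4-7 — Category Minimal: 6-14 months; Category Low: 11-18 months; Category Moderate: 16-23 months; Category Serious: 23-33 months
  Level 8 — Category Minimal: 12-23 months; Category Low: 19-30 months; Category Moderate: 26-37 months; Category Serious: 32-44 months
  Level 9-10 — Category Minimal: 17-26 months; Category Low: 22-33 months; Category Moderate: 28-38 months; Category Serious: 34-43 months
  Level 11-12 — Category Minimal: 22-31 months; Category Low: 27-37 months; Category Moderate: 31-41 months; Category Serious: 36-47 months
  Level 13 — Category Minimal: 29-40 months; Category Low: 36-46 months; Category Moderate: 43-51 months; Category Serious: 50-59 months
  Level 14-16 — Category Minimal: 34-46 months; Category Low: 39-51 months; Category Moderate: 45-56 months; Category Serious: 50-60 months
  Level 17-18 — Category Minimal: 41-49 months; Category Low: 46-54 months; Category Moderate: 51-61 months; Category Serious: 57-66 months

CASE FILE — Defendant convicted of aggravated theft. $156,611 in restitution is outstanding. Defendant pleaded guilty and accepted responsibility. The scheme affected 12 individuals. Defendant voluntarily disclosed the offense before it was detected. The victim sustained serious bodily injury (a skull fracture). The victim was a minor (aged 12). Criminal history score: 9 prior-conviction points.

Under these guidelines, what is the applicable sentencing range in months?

46-54 months

Base offense level for aggravated theft: 9.
A1 does not apply.
A2 applies (level before this adjustment is 9 ≥ 7, so +6): 9 + 6 = 15.
A3 applies: 15 + 2 = 17.
A4 applies: 17 + 2 = 19.
A5 applies: 19 − 1 = 18.
A6 applies: 18 − 1 = 17.
A7 applies (level before this adjustment is 17 ≥ 4, so +3): 17 + 3 = 20.
Level 20 exceeds the maximum of 18; capped at 18.
Final offense level: 18.
Criminal history: 9 prior points → Category Low (3-11).
Level 18 falls in the 17-18 band.
Grid: Level 17-18 × Category Low = 46-54 months.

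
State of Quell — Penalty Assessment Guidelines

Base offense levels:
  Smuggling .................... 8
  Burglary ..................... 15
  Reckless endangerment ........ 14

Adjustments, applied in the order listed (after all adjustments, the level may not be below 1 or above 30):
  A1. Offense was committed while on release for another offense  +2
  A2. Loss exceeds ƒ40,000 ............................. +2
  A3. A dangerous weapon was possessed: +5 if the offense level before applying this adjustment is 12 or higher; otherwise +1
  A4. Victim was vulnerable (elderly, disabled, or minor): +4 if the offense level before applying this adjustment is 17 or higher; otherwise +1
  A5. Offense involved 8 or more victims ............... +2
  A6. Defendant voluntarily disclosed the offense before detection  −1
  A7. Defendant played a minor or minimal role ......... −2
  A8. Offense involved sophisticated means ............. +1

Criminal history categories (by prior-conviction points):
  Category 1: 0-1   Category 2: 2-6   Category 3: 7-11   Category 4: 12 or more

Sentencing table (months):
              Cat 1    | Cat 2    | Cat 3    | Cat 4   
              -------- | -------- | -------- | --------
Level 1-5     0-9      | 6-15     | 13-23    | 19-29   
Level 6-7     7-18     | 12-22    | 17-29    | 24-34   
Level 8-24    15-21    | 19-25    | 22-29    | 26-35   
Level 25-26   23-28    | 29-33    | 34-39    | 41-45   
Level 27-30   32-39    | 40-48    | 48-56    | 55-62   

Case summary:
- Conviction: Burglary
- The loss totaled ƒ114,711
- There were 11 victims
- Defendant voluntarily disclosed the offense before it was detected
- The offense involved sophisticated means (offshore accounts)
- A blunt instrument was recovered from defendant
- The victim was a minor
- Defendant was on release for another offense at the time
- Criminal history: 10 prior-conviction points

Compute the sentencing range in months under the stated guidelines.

48-56 months

Base offense level for burglary: 15.
A1 applies: 15 + 2 = 17.
A2 applies: 17 + 2 = 19.
A3 applies (level before this adjustment is 19 ≥ 12, so +5): 19 + 5 = 24.
A4 applies (level before this adjustment is 24 ≥ 17, so +4): 24 + 4 = 28.
A5 applies: 28 + 2 = 30.
A6 applies: 30 − 1 = 29.
A8 applies: 29 + 1 = 30.
Final offense level: 30.
Criminal history: 10 prior points → Category 3 (7-11).
Level 30 falls in the 27-30 band.
Grid: Level 27-30 × Category 3 = 48-56 months.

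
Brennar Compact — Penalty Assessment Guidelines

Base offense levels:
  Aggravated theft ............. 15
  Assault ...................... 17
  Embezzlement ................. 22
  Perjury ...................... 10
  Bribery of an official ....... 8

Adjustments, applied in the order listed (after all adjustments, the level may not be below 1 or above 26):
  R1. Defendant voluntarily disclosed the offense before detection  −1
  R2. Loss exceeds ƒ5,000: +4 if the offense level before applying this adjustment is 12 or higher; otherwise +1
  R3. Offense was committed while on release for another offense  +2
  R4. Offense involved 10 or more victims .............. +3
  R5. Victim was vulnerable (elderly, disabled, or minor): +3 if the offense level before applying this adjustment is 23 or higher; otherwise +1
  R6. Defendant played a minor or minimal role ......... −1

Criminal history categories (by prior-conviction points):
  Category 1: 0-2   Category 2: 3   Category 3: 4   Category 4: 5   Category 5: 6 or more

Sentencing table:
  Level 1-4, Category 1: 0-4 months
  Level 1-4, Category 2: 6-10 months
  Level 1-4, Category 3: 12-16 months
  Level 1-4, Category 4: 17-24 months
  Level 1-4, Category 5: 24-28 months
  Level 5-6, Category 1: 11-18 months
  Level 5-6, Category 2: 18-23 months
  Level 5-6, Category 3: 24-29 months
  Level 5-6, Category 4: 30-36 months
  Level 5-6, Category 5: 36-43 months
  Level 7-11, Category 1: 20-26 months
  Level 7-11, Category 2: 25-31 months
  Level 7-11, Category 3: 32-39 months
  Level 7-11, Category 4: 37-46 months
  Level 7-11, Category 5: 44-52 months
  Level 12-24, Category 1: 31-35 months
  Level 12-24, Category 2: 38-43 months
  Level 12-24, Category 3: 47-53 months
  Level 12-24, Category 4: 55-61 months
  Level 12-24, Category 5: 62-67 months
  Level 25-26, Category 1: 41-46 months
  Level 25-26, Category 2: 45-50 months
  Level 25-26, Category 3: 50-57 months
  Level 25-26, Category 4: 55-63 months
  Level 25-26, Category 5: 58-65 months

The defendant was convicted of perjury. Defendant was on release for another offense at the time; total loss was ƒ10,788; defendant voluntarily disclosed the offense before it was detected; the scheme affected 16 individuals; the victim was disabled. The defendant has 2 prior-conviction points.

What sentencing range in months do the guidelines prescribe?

Base offense level for perjury: 10.
R1 applies: 10 − 1 = 9.
R2 applies (level before this adjustment is 9 < 12, so +1): 9 + 1 = 10.
R3 applies: 10 + 2 = 12.
R4 applies: 12 + 3 = 15.
R5 applies (level before this adjustment is 15 < 23, so +1): 15 + 1 = 16.
R6 does not apply.
Final offense level: 16.
Criminal history: 2 prior points → Category 1 (0-2).
Level 16 falls in the 12-24 band.
Grid: Level 12-24 × Category 1 = 31-35 months.

31-35 months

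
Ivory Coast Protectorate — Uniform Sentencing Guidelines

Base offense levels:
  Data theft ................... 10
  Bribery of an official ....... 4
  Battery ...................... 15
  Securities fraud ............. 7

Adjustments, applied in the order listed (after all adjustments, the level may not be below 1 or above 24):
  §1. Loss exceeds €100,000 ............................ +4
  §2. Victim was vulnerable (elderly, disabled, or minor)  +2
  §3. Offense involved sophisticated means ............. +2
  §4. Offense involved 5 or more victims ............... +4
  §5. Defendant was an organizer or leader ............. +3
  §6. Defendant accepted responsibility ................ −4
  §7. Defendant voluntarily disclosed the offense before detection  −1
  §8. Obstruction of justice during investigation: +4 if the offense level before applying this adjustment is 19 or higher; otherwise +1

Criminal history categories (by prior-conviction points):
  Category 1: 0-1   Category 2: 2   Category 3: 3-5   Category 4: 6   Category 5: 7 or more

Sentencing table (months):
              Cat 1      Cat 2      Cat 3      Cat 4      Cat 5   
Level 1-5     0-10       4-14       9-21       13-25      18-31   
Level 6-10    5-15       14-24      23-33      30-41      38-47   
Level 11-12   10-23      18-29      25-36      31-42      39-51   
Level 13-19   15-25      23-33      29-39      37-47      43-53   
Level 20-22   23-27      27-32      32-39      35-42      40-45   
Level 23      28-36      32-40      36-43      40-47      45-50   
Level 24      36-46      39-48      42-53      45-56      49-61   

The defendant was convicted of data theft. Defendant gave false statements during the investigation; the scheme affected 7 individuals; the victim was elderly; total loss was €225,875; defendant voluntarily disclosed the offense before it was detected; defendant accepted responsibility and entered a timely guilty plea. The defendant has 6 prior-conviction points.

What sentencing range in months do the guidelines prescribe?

Base offense level for data theft: 10.
§1 applies: 10 + 4 = 14.
§2 applies: 14 + 2 = 16.
§4 applies: 16 + 4 = 20.
§6 applies: 20 − 4 = 16.
§7 applies: 16 − 1 = 15.
§8 applies (level before this adjustment is 15 < 19, so +1): 15 + 1 = 16.
Final offense level: 16.
Criminal history: 6 prior points → Category 4 (6).
Level 16 falls in the 13-19 band.
Grid: Level 13-19 × Category 4 = 37-47 months.

37-47 months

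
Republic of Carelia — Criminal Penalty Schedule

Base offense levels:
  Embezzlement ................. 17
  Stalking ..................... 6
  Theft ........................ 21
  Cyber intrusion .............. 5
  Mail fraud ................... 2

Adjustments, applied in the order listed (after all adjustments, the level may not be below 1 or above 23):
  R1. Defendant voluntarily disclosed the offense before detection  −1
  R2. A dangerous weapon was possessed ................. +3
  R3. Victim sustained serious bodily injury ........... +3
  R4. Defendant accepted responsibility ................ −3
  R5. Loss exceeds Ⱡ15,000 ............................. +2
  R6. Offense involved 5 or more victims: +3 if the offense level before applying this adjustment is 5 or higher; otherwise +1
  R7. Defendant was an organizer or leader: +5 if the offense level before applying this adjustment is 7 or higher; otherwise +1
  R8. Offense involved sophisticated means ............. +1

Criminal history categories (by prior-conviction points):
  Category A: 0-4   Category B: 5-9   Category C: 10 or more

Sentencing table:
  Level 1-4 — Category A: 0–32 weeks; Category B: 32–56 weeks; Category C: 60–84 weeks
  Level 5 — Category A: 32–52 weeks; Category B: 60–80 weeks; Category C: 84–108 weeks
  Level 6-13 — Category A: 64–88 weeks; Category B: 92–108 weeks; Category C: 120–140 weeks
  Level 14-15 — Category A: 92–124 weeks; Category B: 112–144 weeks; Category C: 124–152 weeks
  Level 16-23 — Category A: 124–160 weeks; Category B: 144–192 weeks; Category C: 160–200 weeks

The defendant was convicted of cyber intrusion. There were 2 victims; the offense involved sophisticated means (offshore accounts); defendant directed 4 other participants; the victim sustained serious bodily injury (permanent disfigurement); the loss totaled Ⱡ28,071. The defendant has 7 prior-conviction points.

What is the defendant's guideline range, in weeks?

Base offense level for cyber intrusion: 5.
R3 applies: 5 + 3 = 8.
R4 does not apply.
R5 applies: 8 + 2 = 10.
R7 applies (level before this adjustment is 10 ≥ 7, so +5): 10 + 5 = 15.
R8 applies: 15 + 1 = 16.
Final offense level: 16.
Criminal history: 7 prior points → Category B (5-9).
Level 16 falls in the 16-23 band.
Grid: Level 16-23 × Category B = 144-192 weeks.

144-192 weeks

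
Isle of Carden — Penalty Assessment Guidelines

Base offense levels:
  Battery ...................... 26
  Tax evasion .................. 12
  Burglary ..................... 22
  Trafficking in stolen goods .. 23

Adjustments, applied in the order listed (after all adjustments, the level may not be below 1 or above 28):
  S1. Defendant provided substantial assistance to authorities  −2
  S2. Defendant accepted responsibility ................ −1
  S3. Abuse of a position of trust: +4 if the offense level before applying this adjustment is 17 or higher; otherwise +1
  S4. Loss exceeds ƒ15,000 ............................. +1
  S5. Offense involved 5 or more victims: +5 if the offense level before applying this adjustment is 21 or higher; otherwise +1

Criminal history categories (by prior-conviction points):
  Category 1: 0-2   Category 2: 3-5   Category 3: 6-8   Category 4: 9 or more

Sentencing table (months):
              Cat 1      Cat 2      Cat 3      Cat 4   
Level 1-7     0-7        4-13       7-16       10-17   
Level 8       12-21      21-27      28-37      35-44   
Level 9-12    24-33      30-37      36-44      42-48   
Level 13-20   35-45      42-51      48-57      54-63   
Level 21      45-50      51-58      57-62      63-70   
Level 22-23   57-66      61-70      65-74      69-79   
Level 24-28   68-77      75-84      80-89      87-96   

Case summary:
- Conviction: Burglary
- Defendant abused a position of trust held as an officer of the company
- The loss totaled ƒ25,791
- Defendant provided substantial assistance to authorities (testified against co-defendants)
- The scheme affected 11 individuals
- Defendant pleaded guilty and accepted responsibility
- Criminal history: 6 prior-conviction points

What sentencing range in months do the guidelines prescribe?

80-89 months

Base offense level for burglary: 22.
S1 applies: 22 − 2 = 20.
S2 applies: 20 − 1 = 19.
S3 applies (level before this adjustment is 19 ≥ 17, so +4): 19 + 4 = 23.
S4 applies: 23 + 1 = 24.
S5 applies (level before this adjustment is 24 ≥ 21, so +5): 24 + 5 = 29.
Level 29 exceeds the maximum of 28; capped at 28.
Final offense level: 28.
Criminal history: 6 prior points → Category 3 (6-8).
Level 28 falls in the 24-28 band.
Grid: Level 24-28 × Category 3 = 80-89 months.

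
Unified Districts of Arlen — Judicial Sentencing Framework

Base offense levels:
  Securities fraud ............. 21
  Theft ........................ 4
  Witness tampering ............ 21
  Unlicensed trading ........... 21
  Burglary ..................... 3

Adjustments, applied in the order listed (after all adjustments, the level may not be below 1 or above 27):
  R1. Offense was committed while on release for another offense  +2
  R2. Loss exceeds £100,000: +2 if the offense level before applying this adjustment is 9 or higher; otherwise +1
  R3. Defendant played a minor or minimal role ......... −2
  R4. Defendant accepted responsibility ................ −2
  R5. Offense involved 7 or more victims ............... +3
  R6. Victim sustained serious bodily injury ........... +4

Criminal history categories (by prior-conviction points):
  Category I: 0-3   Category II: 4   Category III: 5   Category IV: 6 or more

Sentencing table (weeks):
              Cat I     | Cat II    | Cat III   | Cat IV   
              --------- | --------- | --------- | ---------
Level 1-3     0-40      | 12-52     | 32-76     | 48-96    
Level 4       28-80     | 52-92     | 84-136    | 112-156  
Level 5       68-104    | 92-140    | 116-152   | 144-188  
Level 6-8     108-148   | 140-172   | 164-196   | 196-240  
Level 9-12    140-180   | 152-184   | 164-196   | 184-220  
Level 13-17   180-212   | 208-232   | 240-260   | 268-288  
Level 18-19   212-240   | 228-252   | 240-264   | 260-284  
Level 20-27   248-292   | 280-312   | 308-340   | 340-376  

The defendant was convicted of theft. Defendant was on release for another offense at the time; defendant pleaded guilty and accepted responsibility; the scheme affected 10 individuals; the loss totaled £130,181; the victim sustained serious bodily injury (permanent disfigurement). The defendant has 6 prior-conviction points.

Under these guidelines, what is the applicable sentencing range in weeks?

184-220 weeks

Base offense level for theft: 4.
R1 applies: 4 + 2 = 6.
R2 applies (level before this adjustment is 6 < 9, so +1): 6 + 1 = 7.
R3 does not apply.
R4 applies: 7 − 2 = 5.
R5 applies: 5 + 3 = 8.
R6 applies: 8 + 4 = 12.
Final offense level: 12.
Criminal history: 6 prior points → Category IV (6+).
Level 12 falls in the 9-12 band.
Grid: Level 9-12 × Category IV = 184-220 weeks.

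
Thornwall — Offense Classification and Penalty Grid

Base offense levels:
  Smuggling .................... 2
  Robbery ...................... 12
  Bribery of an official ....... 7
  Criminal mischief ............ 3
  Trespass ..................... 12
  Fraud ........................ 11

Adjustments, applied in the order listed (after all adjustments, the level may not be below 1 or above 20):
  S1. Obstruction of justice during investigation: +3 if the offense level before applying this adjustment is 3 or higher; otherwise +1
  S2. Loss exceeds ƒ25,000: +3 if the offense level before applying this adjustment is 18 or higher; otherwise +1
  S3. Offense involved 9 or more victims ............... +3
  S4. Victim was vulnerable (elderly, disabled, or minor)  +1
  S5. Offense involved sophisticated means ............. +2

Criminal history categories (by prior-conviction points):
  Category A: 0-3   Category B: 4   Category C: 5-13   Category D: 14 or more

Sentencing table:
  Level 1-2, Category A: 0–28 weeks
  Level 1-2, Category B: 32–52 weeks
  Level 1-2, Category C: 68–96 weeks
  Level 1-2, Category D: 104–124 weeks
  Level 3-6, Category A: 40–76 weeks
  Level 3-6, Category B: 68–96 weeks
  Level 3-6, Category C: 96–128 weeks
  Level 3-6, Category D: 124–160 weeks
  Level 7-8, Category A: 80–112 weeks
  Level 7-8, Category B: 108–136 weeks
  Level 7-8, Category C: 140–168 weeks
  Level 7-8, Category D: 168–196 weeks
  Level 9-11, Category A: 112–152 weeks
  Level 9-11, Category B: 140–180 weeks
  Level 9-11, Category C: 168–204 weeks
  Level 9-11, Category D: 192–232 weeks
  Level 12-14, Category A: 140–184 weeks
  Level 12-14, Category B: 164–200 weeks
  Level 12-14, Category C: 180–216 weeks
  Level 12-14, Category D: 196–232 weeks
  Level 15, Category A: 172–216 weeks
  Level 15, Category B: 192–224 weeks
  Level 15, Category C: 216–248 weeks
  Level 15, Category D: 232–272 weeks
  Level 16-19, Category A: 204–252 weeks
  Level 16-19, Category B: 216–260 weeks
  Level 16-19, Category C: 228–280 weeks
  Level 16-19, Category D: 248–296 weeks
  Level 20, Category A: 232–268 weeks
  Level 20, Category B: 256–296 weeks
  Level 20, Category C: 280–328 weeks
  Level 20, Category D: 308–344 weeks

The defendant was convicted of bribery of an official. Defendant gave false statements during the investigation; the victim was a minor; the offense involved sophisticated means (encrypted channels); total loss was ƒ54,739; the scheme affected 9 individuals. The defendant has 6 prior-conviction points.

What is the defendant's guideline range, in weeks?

Base offense level for bribery of an official: 7.
S1 applies (level before this adjustment is 7 ≥ 3, so +3): 7 + 3 = 10.
S2 applies (level before this adjustment is 10 < 18, so +1): 10 + 1 = 11.
S3 applies: 11 + 3 = 14.
S4 applies: 14 + 1 = 15.
S5 applies: 15 + 2 = 17.
Final offense level: 17.
Criminal history: 6 prior points → Category C (5-13).
Level 17 falls in the 16-19 band.
Grid: Level 16-19 × Category C = 228-280 weeks.

228-280 weeks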